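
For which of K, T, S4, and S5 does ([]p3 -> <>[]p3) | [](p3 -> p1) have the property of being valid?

K-tableau for the negation ~(([]p3 -> <>[]p3) | [](p3 -> p1)):
1. ~(([]p3 -> <>[]p3) | [](p3 -> p1)), w0
2. ~([]p3 -> <>[]p3), w0   [~|-rule on 1]
3. ~[](p3 -> p1), w0   [~|-rule on 1]
4. []p3, w0   [~->-rule on 2]
5. ~<>[]p3, w0   [~->-rule on 2]
6. ~(p3 -> p1), w1   [~[]-rule on 3: fresh world w1, w0Rw1]
7. p3, w1   [~->-rule on 6]
8. ~p1, w1   [~->-rule on 6]
9. ~[]p3, w1   [~<>-rule on 5 via w0Rw1]
10. ~p3, w2   [~[]-rule on 9: fresh world w2, w1Rw2]
Accessibility: w0Rw1, w1Rw2
Complete open branch: countermodel on a K-frame, so not valid in K.
T-tableau for the negation ~(([]p3 -> <>[]p3) | [](p3 -> p1)):
1. ~(([]p3 -> <>[]p3) | [](p3 -> p1)), w0
2. ~([]p3 -> <>[]p3), w0   [~|-rule on 1]
3. ~[](p3 -> p1), w0   [~|-rule on 1]
4. []p3, w0   [~->-rule on 2]
5. ~<>[]p3, w0   [~->-rule on 2]
6. p3, w0   [[]-rule on 4 via w0Rw0]
7. ~[]p3, w0   [~<>-rule on 5 via w0Rw0]
8. ~(p3 -> p1), w1   [~[]-rule on 3: fresh world w1, w0Rw1]
9. p3, w1   [~->-rule on 8]
10. ~p1, w1   [~->-rule on 8]
11. ~[]p3, w1   [~<>-rule on 5 via w0Rw1]
12. ~p3, w2   [~[]-rule on 7: fresh world w2, w0Rw2]
13. p3, w2   [[]-rule on 4 via w0Rw2]
Accessibility: w0Rw0, w0Rw1, w0Rw2, w1Rw1, w2Rw2
Branch closes: p3 and ~p3 both at w2.
Every branch closes (one shown): valid in T, hence also in S4, S5 (every theorem of T is a theorem of S4 and S5).

T, S4, S5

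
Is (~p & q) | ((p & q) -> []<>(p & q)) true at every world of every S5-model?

Tableau for the negation ~((~p & q) | ((p & q) -> []<>(p & q))):
1. ~((~p & q) | ((p & q) -> []<>(p & q))), w0
2. ~(~p & q), w0   [~|-rule on 1]
3. ~((p & q) -> []<>(p & q)), w0   [~|-rule on 1]
4. p & q, w0   [~->-rule on 3]
5. ~[]<>(p & q), w0   [~->-rule on 3]
6. p, w0   [&-rule on 4]
7. q, w0   [&-rule on 4]
8. ~<>(p & q), w1   [~[]-rule on 5: fresh world w1, w0Rw1]
9. ~(p & q), w0   [~<>-rule on 8 via w1Rw0]
10. ~(p & q), w1   [~<>-rule on 8 via w1Rw1]
11. ~q, w0   [~&-rule on 9 (branches; this branch)]
Accessibility: w0Rw0, w0Rw1, w1Rw0, w1Rw1
Branch closes: q and ~q both at w0.
All branches of the negation close; one closing branch shown above.

Valid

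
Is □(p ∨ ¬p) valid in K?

Tableau for the negation ¬□(p ∨ ¬p):
1. ¬□(p ∨ ¬p), 0
2. ¬(p ∨ ¬p), 1
3. ¬p, 1
4. p, 1
Accessibility: 0R1
Branch closes: p and ¬p both at 1.
Every branch of the negation's tableau closes; the branch above is one of them.

Yes, valid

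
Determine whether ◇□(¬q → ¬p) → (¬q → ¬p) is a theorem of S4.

Not valid

Tableau for the negation ¬(◇□(¬q → ¬p) → (¬q → ¬p)):
1. ¬(◇□(¬q → ¬p) → (¬q → ¬p)), w0
2. ◇□(¬q → ¬p), w0   [¬→-rule on 1]
3. ¬(¬q → ¬p), w0   [¬→-rule on 1]
4. ¬q, w0   [¬→-rule on 3]
5. p, w0   [¬→-rule on 3]
6. □(¬q → ¬p), w1   [◇-rule on 2: fresh world w1, w0Rw1]
7. ¬q → ¬p, w1   [□-rule on 6 via w1Rw1]
8. ¬p, w1   [→-rule on 7 (branches; this branch)]
Accessibility: w0Rw0, w0Rw1, w1Rw1
The negation has an open branch (countermodel exists).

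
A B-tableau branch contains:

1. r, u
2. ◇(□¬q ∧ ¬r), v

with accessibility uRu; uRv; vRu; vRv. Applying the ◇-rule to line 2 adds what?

a fresh world w with vRw, and □¬q ∧ ¬r at w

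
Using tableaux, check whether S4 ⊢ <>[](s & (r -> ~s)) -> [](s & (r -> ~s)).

Tableau for the negation ~(<>[](s & (r -> ~s)) -> [](s & (r -> ~s))):
1. ~(<>[](s & (r -> ~s)) -> [](s & (r -> ~s))), w0
2. <>[](s & (r -> ~s)), w0
3. ~[](s & (r -> ~s)), w0
4. [](s & (r -> ~s)), w1
5. s & (r -> ~s), w1
6. s, w1
7. r -> ~s, w1
8. ~r, w1
9. ~(s & (r -> ~s)), w2
10. ~(r -> ~s), w2
11. r, w2
12. s, w2
Accessibility: w0Rw0, w0Rw1, w0Rw2, w1Rw1, w2Rw2
The negation has an open branch (countermodel exists).

Invalid (countermodel exists)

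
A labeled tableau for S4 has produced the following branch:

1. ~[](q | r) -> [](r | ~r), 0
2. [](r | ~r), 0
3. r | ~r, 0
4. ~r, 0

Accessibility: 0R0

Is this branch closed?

Open

No world carries both an atom and its negation.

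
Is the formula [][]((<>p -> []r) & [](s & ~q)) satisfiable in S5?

1. [][]((<>p -> []r) & [](s & ~q)), 0
2. []((<>p -> []r) & [](s & ~q)), 0
3. (<>p -> []r) & [](s & ~q), 0
4. <>p -> []r, 0
5. [](s & ~q), 0
6. s & ~q, 0
7. s, 0
8. ~q, 0
9. []r, 0
10. r, 0
Accessibility: 0R0

Yes, satisfiable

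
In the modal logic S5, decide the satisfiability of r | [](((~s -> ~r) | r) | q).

1. r | [](((~s -> ~r) | r) | q), u
2. [](((~s -> ~r) | r) | q), u
3. ((~s -> ~r) | r) | q, u
4. q, u
Accessibility: uRu

Satisfiable (open branch found)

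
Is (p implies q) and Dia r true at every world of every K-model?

No, not valid

Tableau for the negation not ((p implies q) and Dia r):
1. not ((p implies q) and Dia r), 0
2. not Dia r, 0
The negation has an open branch (countermodel exists).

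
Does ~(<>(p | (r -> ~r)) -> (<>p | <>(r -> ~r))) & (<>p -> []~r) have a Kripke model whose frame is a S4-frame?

Unsatisfiable (every branch closes)

1. ~(<>(p | (r -> ~r)) -> (<>p | <>(r -> ~r))) & (<>p -> []~r), w0
2. ~(<>(p | (r -> ~r)) -> (<>p | <>(r -> ~r))), w0
3. <>p -> []~r, w0
4. <>(p | (r -> ~r)), w0
5. ~(<>p | <>(r -> ~r)), w0
6. ~<>p, w0
7. ~<>(r -> ~r), w0
8. ~p, w0
9. ~(r -> ~r), w0
10. r, w0
11. p | (r -> ~r), w1
12. ~p, w1
13. ~(r -> ~r), w1
14. r, w1
15. r -> ~r, w1
16. ~r, w1
Accessibility: w0Rw0, w0Rw1, w1Rw1
Branch closes: r and ~r both at w1.
All branches of the tableau close; one closing branch shown above.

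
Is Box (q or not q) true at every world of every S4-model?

Yes, valid

Tableau for the negation not Box (q or not q):
1. not Box (q or not q), u
2. not (q or not q), v   [neg-Box-rule on 1: fresh world v, uRv]
3. not q, v   [neg-or-rule on 2]
4. q, v   [neg-or-rule on 2]
Accessibility: uRu, uRv, vRv
Branch closes: q and not q both at v.
All branches of the negation close; one closing branch shown above.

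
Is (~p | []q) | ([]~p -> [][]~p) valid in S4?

Valid

Tableau for the negation ~((~p | []q) | ([]~p -> [][]~p)):
1. ~((~p | []q) | ([]~p -> [][]~p)), u
2. ~(~p | []q), u
3. ~([]~p -> [][]~p), u
4. p, u
5. ~[]q, u
6. []~p, u
7. ~[][]~p, u
8. ~p, u
Accessibility: uRu
Branch closes: p and ~p both at u.
All branches of the negation close; one closing branch shown above.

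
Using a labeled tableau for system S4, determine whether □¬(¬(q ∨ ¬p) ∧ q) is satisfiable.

Satisfiable

1. □¬(¬(q ∨ ¬p) ∧ q), u
2. ¬(¬(q ∨ ¬p) ∧ q), u
3. ¬q, u
Accessibility: uRu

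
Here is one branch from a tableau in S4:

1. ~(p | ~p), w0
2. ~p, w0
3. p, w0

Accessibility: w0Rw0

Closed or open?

Both p and ~p appear at w0.

Closed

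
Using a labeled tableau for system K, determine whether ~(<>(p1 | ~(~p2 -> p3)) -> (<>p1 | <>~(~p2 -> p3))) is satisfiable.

Unsatisfiable

1. ~(<>(p1 | ~(~p2 -> p3)) -> (<>p1 | <>~(~p2 -> p3))), w0
2. <>(p1 | ~(~p2 -> p3)), w0
3. ~(<>p1 | <>~(~p2 -> p3)), w0
4. ~<>p1, w0
5. ~<>~(~p2 -> p3), w0
6. p1 | ~(~p2 -> p3), w1
7. ~p1, w1
8. ~p2 -> p3, w1
9. ~(~p2 -> p3), w1
10. ~p2, w1
11. ~p3, w1
12. p3, w1
Accessibility: w0Rw1
Branch closes: p3 and ~p3 both at w1.
(One branch shown.) All branches close.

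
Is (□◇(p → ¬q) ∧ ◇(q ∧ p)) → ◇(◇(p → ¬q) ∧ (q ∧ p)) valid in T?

Tableau for the negation ¬((□◇(p → ¬q) ∧ ◇(q ∧ p)) → ◇(◇(p → ¬q) ∧ (q ∧ p))):
1. ¬((□◇(p → ¬q) ∧ ◇(q ∧ p)) → ◇(◇(p → ¬q) ∧ (q ∧ p))), 0
2. □◇(p → ¬q) ∧ ◇(q ∧ p), 0   [¬→-rule on 1]
3. ¬◇(◇(p → ¬q) ∧ (q ∧ p)), 0   [¬→-rule on 1]
4. □◇(p → ¬q), 0   [∧-rule on 2]
5. ◇(q ∧ p), 0   [∧-rule on 2]
6. ¬(◇(p → ¬q) ∧ (q ∧ p)), 0   [¬◇-rule on 3 via 0R0]
7. ◇(p → ¬q), 0   [□-rule on 4 via 0R0]
8. ¬(q ∧ p), 0   [¬∧-rule on 6 (branches; this branch)]
9. ¬p, 0   [¬∧-rule on 8 (branches; this branch)]
10. q ∧ p, 1   [◇-rule on 5: fresh world 1, 0R1]
11. q, 1   [∧-rule on 10]
12. p, 1   [∧-rule on 10]
13. ¬(◇(p → ¬q) ∧ (q ∧ p)), 1   [¬◇-rule on 3 via 0R1]
14. ◇(p → ¬q), 1   [□-rule on 4 via 0R1]
15. ¬◇(p → ¬q), 1   [¬∧-rule on 13 (branches; this branch)]
16. ¬(p → ¬q), 1   [¬◇-rule on 15 via 1R1]
17. p → ¬q, 2   [◇-rule on 7: fresh world 2, 0R2]
18. ¬(◇(p → ¬q) ∧ (q ∧ p)), 2   [¬◇-rule on 3 via 0R2]
19. ◇(p → ¬q), 2   [□-rule on 4 via 0R2]
20. ¬q, 2   [→-rule on 17 (branches; this branch)]
21. ¬(q ∧ p), 2   [¬∧-rule on 18 (branches; this branch)]
22. ¬p, 2   [¬∧-rule on 21 (branches; this branch)]
23. p → ¬q, 3   [◇-rule on 14: fresh world 3, 1R3]
24. ¬(p → ¬q), 3   [¬◇-rule on 15 via 1R3]
25. p, 3   [¬→-rule on 24]
26. q, 3   [¬→-rule on 24]
27. ¬q, 3   [→-rule on 23 (branches; this branch)]
Accessibility: 0R0, 0R1, 0R2, 1R1, 1R3, 2R2, 3R3
Branch closes: q and ¬q both at 3.
Every branch of the negation's tableau closes; the branch above is one of them.

Valid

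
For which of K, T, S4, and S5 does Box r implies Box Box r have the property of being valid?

T-tableau for the negation not (Box r implies Box Box r):
1. not (Box r implies Box Box r), w0
2. Box r, w0
3. not Box Box r, w0
4. r, w0
5. not Box r, w1
6. r, w1
7. not r, w2
Accessibility: w0Rw0, w0Rw1, w1Rw1, w1Rw2, w2Rw2
Complete open branch: countermodel on a T-frame, so not valid in T, nor in K (the same frame is also a K-frame).
S4-tableau for the negation not (Box r implies Box Box r):
1. not (Box r implies Box Box r), w0
2. Box r, w0
3. not Box Box r, w0
4. r, w0
5. not Box r, w1
6. r, w1
7. not r, w2
8. r, w2
Accessibility: w0Rw0, w0Rw1, w0Rw2, w1Rw1, w1Rw2, w2Rw2
Branch closes: r and not r both at w2.
Every branch closes (one shown): valid in S4, hence also in S5 (every theorem of S4 is a theorem of S5).

S4, S5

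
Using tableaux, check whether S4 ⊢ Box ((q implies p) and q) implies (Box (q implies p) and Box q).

Yes, valid

Tableau for the negation not (Box ((q implies p) and q) implies (Box (q implies p) and Box q)):
1. not (Box ((q implies p) and q) implies (Box (q implies p) and Box q)), w0
2. Box ((q implies p) and q), w0
3. not (Box (q implies p) and Box q), w0
4. (q implies p) and q, w0
5. q implies p, w0
6. q, w0
7. not Box (q implies p), w0
8. p, w0
9. not (q implies p), w1
10. q, w1
11. not p, w1
12. (q implies p) and q, w1
13. q implies p, w1
14. p, w1
Accessibility: w0Rw0, w0Rw1, w1Rw1
Branch closes: p and not p both at w1.
All branches of the negation close; one closing branch shown above.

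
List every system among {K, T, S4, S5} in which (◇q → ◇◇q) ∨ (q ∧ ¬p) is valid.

T-tableau for the negation ¬((◇q → ◇◇q) ∨ (q ∧ ¬p)):
1. ¬((◇q → ◇◇q) ∨ (q ∧ ¬p)), w0
2. ¬(◇q → ◇◇q), w0
3. ¬(q ∧ ¬p), w0
4. ◇q, w0
5. ¬◇◇q, w0
6. ¬◇q, w0
7. ¬q, w0
8. p, w0
9. q, w1
10. ¬◇q, w1
11. ¬q, w1
Accessibility: w0Rw0, w0Rw1, w1Rw1
Branch closes: q and ¬q both at w1.
Every branch closes (one shown): valid in T, hence also in S4, S5 (every theorem of T is a theorem of S4 and S5).
K-tableau for the negation ¬((◇q → ◇◇q) ∨ (q ∧ ¬p)):
1. ¬((◇q → ◇◇q) ∨ (q ∧ ¬p)), w0
2. ¬(◇q → ◇◇q), w0
3. ¬(q ∧ ¬p), w0
4. ◇q, w0
5. ¬◇◇q, w0
6. p, w0
7. q, w1
8. ¬◇q, w1
Accessibility: w0Rw1
Complete open branch: countermodel on a K-frame, so not valid in K.

T, S4, S5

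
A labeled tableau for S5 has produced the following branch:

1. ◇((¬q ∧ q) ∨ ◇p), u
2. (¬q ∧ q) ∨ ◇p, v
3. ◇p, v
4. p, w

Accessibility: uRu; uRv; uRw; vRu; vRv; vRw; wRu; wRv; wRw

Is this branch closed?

No, open

No world carries both an atom and its negation.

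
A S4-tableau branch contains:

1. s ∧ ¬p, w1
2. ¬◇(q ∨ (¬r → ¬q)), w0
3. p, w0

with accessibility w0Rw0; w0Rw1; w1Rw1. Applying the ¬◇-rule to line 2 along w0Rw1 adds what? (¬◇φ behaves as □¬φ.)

¬(q ∨ (¬r → ¬q)), w1

¬◇φ behaves as □¬φ: propagate the negated body to each accessible world.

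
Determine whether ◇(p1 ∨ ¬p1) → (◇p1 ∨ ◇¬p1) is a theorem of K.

Valid

Tableau for the negation ¬(◇(p1 ∨ ¬p1) → (◇p1 ∨ ◇¬p1)):
1. ¬(◇(p1 ∨ ¬p1) → (◇p1 ∨ ◇¬p1)), w0
2. ◇(p1 ∨ ¬p1), w0
3. ¬(◇p1 ∨ ◇¬p1), w0
4. ¬◇p1, w0
5. ¬◇¬p1, w0
6. p1 ∨ ¬p1, w1
7. ¬p1, w1
8. p1, w1
Accessibility: w0Rw1
Branch closes: p1 and ¬p1 both at w1.
Every branch of the negation's tableau closes; the branch above is one of them.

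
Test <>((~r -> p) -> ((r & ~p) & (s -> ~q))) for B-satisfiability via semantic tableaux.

Yes, satisfiable

1. <>((~r -> p) -> ((r & ~p) & (s -> ~q))), w0
2. (~r -> p) -> ((r & ~p) & (s -> ~q)), w1   [<>-rule on 1: fresh world w1, w0Rw1]
3. (r & ~p) & (s -> ~q), w1   [->-rule on 2 (branches; this branch)]
4. r & ~p, w1   [&-rule on 3]
5. s -> ~q, w1   [&-rule on 3]
6. r, w1   [&-rule on 4]
7. ~p, w1   [&-rule on 4]
8. ~q, w1   [->-rule on 5 (branches; this branch)]
Accessibility: w0Rw0, w0Rw1, w1Rw0, w1Rw1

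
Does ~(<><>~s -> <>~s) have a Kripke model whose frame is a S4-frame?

1. ~(<><>~s -> <>~s), 0
2. <><>~s, 0
3. ~<>~s, 0
4. s, 0
5. <>~s, 1
6. s, 1
7. ~s, 2
8. s, 2
Accessibility: 0R0, 0R1, 0R2, 1R1, 1R2, 2R2
Branch closes: s and ~s both at 2.
Every branch closes; the branch above is one of them.

Unsatisfiable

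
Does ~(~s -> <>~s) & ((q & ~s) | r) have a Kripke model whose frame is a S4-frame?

No, unsatisfiable

1. ~(~s -> <>~s) & ((q & ~s) | r), u
2. ~(~s -> <>~s), u   [&-rule on 1]
3. (q & ~s) | r, u   [&-rule on 1]
4. ~s, u   [~->-rule on 2]
5. ~<>~s, u   [~->-rule on 2]
6. s, u   [~<>-rule on 5 via uRu]
Accessibility: uRu
Branch closes: s and ~s both at u.
(One branch shown.) All branches close.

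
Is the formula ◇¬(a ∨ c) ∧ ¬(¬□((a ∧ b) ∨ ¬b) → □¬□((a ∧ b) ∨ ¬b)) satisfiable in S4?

1. ◇¬(a ∨ c) ∧ ¬(¬□((a ∧ b) ∨ ¬b) → □¬□((a ∧ b) ∨ ¬b)), u
2. ◇¬(a ∨ c), u
3. ¬(¬□((a ∧ b) ∨ ¬b) → □¬□((a ∧ b) ∨ ¬b)), u
4. ¬□((a ∧ b) ∨ ¬b), u
5. ¬□¬□((a ∧ b) ∨ ¬b), u
6. ¬(a ∨ c), v
7. ¬a, v
8. ¬c, v
9. ¬((a ∧ b) ∨ ¬b), w
10. ¬(a ∧ b), w
11. b, w
12. ¬a, w
13. □((a ∧ b) ∨ ¬b), x
14. (a ∧ b) ∨ ¬b, x
15. ¬b, x
Accessibility: uRu, uRv, uRw, uRx, vRv, wRw, xRx

Yes, satisfiable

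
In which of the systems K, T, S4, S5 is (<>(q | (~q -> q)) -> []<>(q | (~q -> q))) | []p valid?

S4-tableau for the negation ~((<>(q | (~q -> q)) -> []<>(q | (~q -> q))) | []p):
1. ~((<>(q | (~q -> q)) -> []<>(q | (~q -> q))) | []p), 0
2. ~(<>(q | (~q -> q)) -> []<>(q | (~q -> q))), 0
3. ~[]p, 0
4. <>(q | (~q -> q)), 0
5. ~[]<>(q | (~q -> q)), 0
6. ~p, 1
7. q | (~q -> q), 2
8. ~q -> q, 2
9. q, 2
10. ~<>(q | (~q -> q)), 3
11. ~(q | (~q -> q)), 3
12. ~q, 3
13. ~(~q -> q), 3
Accessibility: 0R0, 0R1, 0R2, 0R3, 1R1, 2R2, 3R3
Complete open branch: countermodel on an S4-frame, so not valid in S4, nor in K, T (the same frame is also a K-frame and a T-frame).
S5-tableau for the negation ~((<>(q | (~q -> q)) -> []<>(q | (~q -> q))) | []p):
1. ~((<>(q | (~q -> q)) -> []<>(q | (~q -> q))) | []p), 0
2. ~(<>(q | (~q -> q)) -> []<>(q | (~q -> q))), 0
3. ~[]p, 0
4. <>(q | (~q -> q)), 0
5. ~[]<>(q | (~q -> q)), 0
6. ~p, 1
7. q | (~q -> q), 2
8. ~q -> q, 2
9. q, 2
10. ~<>(q | (~q -> q)), 3
11. ~(q | (~q -> q)), 0
12. ~q, 0
13. ~(~q -> q), 0
14. ~(q | (~q -> q)), 1
15. ~q, 1
16. ~(~q -> q), 1
17. ~(q | (~q -> q)), 2
18. ~q, 2
19. ~(~q -> q), 2
Accessibility: 0R0, 0R1, 0R2, 0R3, 1R0, 1R1, 1R2, 1R3, 2R0, 2R1, 2R2, 2R3, 3R0, 3R1, 3R2, 3R3
Branch closes: q and ~q both at 2.
Every branch closes (one shown): valid in S5.

S5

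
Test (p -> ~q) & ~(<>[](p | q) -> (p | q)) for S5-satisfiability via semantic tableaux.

No, unsatisfiable

1. (p -> ~q) & ~(<>[](p | q) -> (p | q)), w0
2. p -> ~q, w0
3. ~(<>[](p | q) -> (p | q)), w0
4. <>[](p | q), w0
5. ~(p | q), w0
6. ~p, w0
7. ~q, w0
8. [](p | q), w1
9. p | q, w0
10. p | q, w1
11. q, w0
Accessibility: w0Rw0, w0Rw1, w1Rw0, w1Rw1
Branch closes: q and ~q both at w0.
All branches of the tableau close; one closing branch shown above.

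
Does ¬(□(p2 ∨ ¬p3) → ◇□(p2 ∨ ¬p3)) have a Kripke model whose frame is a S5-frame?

1. ¬(□(p2 ∨ ¬p3) → ◇□(p2 ∨ ¬p3)), 0
2. □(p2 ∨ ¬p3), 0
3. ¬◇□(p2 ∨ ¬p3), 0
4. p2 ∨ ¬p3, 0
5. ¬□(p2 ∨ ¬p3), 0
6. ¬p3, 0
7. ¬(p2 ∨ ¬p3), 1
8. ¬p2, 1
9. p3, 1
10. p2 ∨ ¬p3, 1
11. ¬□(p2 ∨ ¬p3), 1
12. ¬p3, 1
Accessibility: 0R0, 0R1, 1R0, 1R1
Branch closes: p3 and ¬p3 both at 1.
(One branch shown.) All branches close.

No, unsatisfiable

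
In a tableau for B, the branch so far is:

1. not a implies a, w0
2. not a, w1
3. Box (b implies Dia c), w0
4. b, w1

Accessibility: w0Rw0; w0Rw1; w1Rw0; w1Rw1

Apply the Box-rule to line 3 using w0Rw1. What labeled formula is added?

b implies Dia c, w1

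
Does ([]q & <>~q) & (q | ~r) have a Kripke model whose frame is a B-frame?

1. ([]q & <>~q) & (q | ~r), u
2. []q & <>~q, u
3. q | ~r, u
4. []q, u
5. <>~q, u
6. q, u
7. ~r, u
8. ~q, v
9. q, v
Accessibility: uRu, uRv, vRu, vRv
Branch closes: q and ~q both at v.
Every branch closes; the branch above is one of them.

Unsatisfiable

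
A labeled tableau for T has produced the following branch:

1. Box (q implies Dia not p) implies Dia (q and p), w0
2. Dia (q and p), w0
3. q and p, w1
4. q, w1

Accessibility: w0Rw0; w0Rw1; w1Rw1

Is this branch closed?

Open

No atom appears with both signs at the same world.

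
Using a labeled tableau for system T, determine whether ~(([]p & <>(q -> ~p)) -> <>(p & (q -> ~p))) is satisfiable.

1. ~(([]p & <>(q -> ~p)) -> <>(p & (q -> ~p))), w0
2. []p & <>(q -> ~p), w0
3. ~<>(p & (q -> ~p)), w0
4. []p, w0
5. <>(q -> ~p), w0
6. ~(p & (q -> ~p)), w0
7. p, w0
8. ~(q -> ~p), w0
9. q, w0
10. q -> ~p, w1
11. ~(p & (q -> ~p)), w1
12. p, w1
13. ~q, w1
14. ~(q -> ~p), w1
15. q, w1
Accessibility: w0Rw0, w0Rw1, w1Rw1
Branch closes: q and ~q both at w1.
Every branch closes; the branch above is one of them.

Unsatisfiable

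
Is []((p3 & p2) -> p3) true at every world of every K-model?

Valid in K

Tableau for the negation ~[]((p3 & p2) -> p3):
1. ~[]((p3 & p2) -> p3), u
2. ~((p3 & p2) -> p3), v
3. p3 & p2, v
4. ~p3, v
5. p3, v
6. p2, v
Accessibility: uRv
Branch closes: p3 and ~p3 both at v.
Every branch of the negation's tableau closes; the branch above is one of them.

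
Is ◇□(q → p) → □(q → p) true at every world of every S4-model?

Not valid

Tableau for the negation ¬(◇□(q → p) → □(q → p)):
1. ¬(◇□(q → p) → □(q → p)), w0
2. ◇□(q → p), w0
3. ¬□(q → p), w0
4. □(q → p), w1
5. q → p, w1
6. p, w1
7. ¬(q → p), w2
8. q, w2
9. ¬p, w2
Accessibility: w0Rw0, w0Rw1, w0Rw2, w1Rw1, w2Rw2
The negation has an open branch (countermodel exists).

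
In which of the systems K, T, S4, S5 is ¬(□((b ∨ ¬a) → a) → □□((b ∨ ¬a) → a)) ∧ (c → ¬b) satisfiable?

T-tableau for the formula:
1. ¬(□((b ∨ ¬a) → a) → □□((b ∨ ¬a) → a)) ∧ (c → ¬b), w0
2. ¬(□((b ∨ ¬a) → a) → □□((b ∨ ¬a) → a)), w0   [∧-rule on 1]
3. c → ¬b, w0   [∧-rule on 1]
4. □((b ∨ ¬a) → a), w0   [¬→-rule on 2]
5. ¬□□((b ∨ ¬a) → a), w0   [¬→-rule on 2]
6. (b ∨ ¬a) → a, w0   [□-rule on 4 via w0Rw0]
7. ¬b, w0   [→-rule on 3 (branches; this branch)]
8. a, w0   [→-rule on 6 (branches; this branch)]
9. ¬□((b ∨ ¬a) → a), w1   [¬□-rule on 5: fresh world w1, w0Rw1]
10. (b ∨ ¬a) → a, w1   [□-rule on 4 via w0Rw1]
11. a, w1   [→-rule on 10 (branches; this branch)]
12. ¬((b ∨ ¬a) → a), w2   [¬□-rule on 9: fresh world w2, w1Rw2]
13. b ∨ ¬a, w2   [¬→-rule on 12]
14. ¬a, w2   [¬→-rule on 12]
Accessibility: w0Rw0, w0Rw1, w1Rw1, w1Rw2, w2Rw2
Complete open branch: satisfiable in T, hence also in K (this T-model is also a K-model).
S4-tableau for the formula:
1. ¬(□((b ∨ ¬a) → a) → □□((b ∨ ¬a) → a)) ∧ (c → ¬b), w0
2. ¬(□((b ∨ ¬a) → a) → □□((b ∨ ¬a) → a)), w0   [∧-rule on 1]
3. c → ¬b, w0   [∧-rule on 1]
4. □((b ∨ ¬a) → a), w0   [¬→-rule on 2]
5. ¬□□((b ∨ ¬a) → a), w0   [¬→-rule on 2]
6. (b ∨ ¬a) → a, w0   [□-rule on 4 via w0Rw0]
7. ¬b, w0   [→-rule on 3 (branches; this branch)]
8. ¬(b ∨ ¬a), w0   [→-rule on 6 (branches; this branch)]
9. a, w0   [¬∨-rule on 8]
10. ¬□((b ∨ ¬a) → a), w1   [¬□-rule on 5: fresh world w1, w0Rw1]
11. (b ∨ ¬a) → a, w1   [□-rule on 4 via w0Rw1]
12. ¬(b ∨ ¬a), w1   [→-rule on 11 (branches; this branch)]
13. ¬b, w1   [¬∨-rule on 12]
14. a, w1   [¬∨-rule on 12]
15. ¬((b ∨ ¬a) → a), w2   [¬□-rule on 10: fresh world w2, w1Rw2]
16. b ∨ ¬a, w2   [¬→-rule on 15]
17. ¬a, w2   [¬→-rule on 15]
18. (b ∨ ¬a) → a, w2   [□-rule on 4 via w0Rw2]
19. ¬(b ∨ ¬a), w2   [→-rule on 18 (branches; this branch)]
20. ¬b, w2   [¬∨-rule on 19]
21. a, w2   [¬∨-rule on 19]
Accessibility: w0Rw0, w0Rw1, w0Rw2, w1Rw1, w1Rw2, w2Rw2
Branch closes: a and ¬a both at w2.
Every branch closes (one shown): unsatisfiable in S4, hence also in S5 (every S5-frame is an S4-frame).

K, T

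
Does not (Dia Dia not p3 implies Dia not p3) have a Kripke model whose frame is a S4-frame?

Unsatisfiable (every branch closes)

1. not (Dia Dia not p3 implies Dia not p3), 0
2. Dia Dia not p3, 0
3. not Dia not p3, 0
4. p3, 0
5. Dia not p3, 1
6. p3, 1
7. not p3, 2
8. p3, 2
Accessibility: 0R0, 0R1, 0R2, 1R1, 1R2, 2R2
Branch closes: p3 and not p3 both at 2.
(One branch shown.) All branches close.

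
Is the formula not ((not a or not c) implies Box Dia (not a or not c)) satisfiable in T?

1. not ((not a or not c) implies Box Dia (not a or not c)), u
2. not a or not c, u
3. not Box Dia (not a or not c), u
4. not c, u
5. not Dia (not a or not c), v
6. not (not a or not c), v
7. a, v
8. c, v
Accessibility: uRu, uRv, vRv

Yes, satisfiable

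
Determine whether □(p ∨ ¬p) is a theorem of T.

Yes, valid

Tableau for the negation ¬□(p ∨ ¬p):
1. ¬□(p ∨ ¬p), w0
2. ¬(p ∨ ¬p), w1   [¬□-rule on 1: fresh world w1, w0Rw1]
3. ¬p, w1   [¬∨-rule on 2]
4. p, w1   [¬∨-rule on 2]
Accessibility: w0Rw0, w0Rw1, w1Rw1
Branch closes: p and ¬p both at w1.
Every branch of the negation's tableau closes; the branch above is one of them.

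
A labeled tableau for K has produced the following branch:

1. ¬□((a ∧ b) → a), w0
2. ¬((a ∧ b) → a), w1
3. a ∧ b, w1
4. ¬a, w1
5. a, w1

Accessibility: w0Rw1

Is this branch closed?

Both a and ¬a appear at w1.

Yes, closed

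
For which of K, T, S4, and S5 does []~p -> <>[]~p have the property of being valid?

T, S4, S5

T-tableau for the negation ~([]~p -> <>[]~p):
1. ~([]~p -> <>[]~p), u
2. []~p, u
3. ~<>[]~p, u
4. ~p, u
5. ~[]~p, u
6. p, v
7. ~p, v
Accessibility: uRu, uRv, vRv
Branch closes: p and ~p both at v.
Every branch closes (one shown): valid in T, hence also in S4, S5 (every theorem of T is a theorem of S4 and S5).
K-tableau for the negation ~([]~p -> <>[]~p):
1. ~([]~p -> <>[]~p), u
2. []~p, u
3. ~<>[]~p, u
Complete open branch: countermodel on a K-frame, so not valid in K.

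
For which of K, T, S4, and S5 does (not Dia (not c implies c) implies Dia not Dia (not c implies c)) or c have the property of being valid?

K-tableau for the negation not ((not Dia (not c implies c) implies Dia not Dia (not c implies c)) or c):
1. not ((not Dia (not c implies c) implies Dia not Dia (not c implies c)) or c), w0
2. not (not Dia (not c implies c) implies Dia not Dia (not c implies c)), w0
3. not c, w0
4. not Dia (not c implies c), w0
5. not Dia not Dia (not c implies c), w0
Complete open branch: countermodel on a K-frame, so not valid in K.
T-tableau for the negation not ((not Dia (not c implies c) implies Dia not Dia (not c implies c)) or c):
1. not ((not Dia (not c implies c) implies Dia not Dia (not c implies c)) or c), w0
2. not (not Dia (not c implies c) implies Dia not Dia (not c implies c)), w0
3. not c, w0
4. not Dia (not c implies c), w0
5. not Dia not Dia (not c implies c), w0
6. not (not c implies c), w0
7. Dia (not c implies c), w0
8. not c implies c, w1
9. not (not c implies c), w1
10. not c, w1
11. Dia (not c implies c), w1
12. c, w1
Accessibility: w0Rw0, w0Rw1, w1Rw1
Branch closes: c and not c both at w1.
Every branch closes (one shown): valid in T, hence also in S4, S5 (every theorem of T is a theorem of S4 and S5).

T, S4, S5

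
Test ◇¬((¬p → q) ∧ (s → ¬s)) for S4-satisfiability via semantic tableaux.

Satisfiable (open branch found)

1. ◇¬((¬p → q) ∧ (s → ¬s)), 0
2. ¬((¬p → q) ∧ (s → ¬s)), 1   [◇-rule on 1: fresh world 1, 0R1]
3. ¬(s → ¬s), 1   [¬∧-rule on 2 (branches; this branch)]
4. s, 1   [¬→-rule on 3]
Accessibility: 0R0, 0R1, 1R1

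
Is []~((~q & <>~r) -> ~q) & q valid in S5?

Tableau for the negation ~([]~((~q & <>~r) -> ~q) & q):
1. ~([]~((~q & <>~r) -> ~q) & q), w0
2. ~q, w0   [~&-rule on 1 (branches; this branch)]
Accessibility: w0Rw0
The negation has an open branch (countermodel exists).

Not valid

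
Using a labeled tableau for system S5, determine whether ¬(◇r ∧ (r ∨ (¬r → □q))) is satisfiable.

1. ¬(◇r ∧ (r ∨ (¬r → □q))), u
2. ¬(r ∨ (¬r → □q)), u   [¬∧-rule on 1 (branches; this branch)]
3. ¬r, u   [¬∨-rule on 2]
4. ¬(¬r → □q), u   [¬∨-rule on 2]
5. ¬□q, u   [¬→-rule on 4]
6. ¬q, v   [¬□-rule on 5: fresh world v, uRv]
Accessibility: uRu, uRv, vRu, vRv

Satisfiable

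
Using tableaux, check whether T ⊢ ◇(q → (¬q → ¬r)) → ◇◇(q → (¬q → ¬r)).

Valid in T

Tableau for the negation ¬(◇(q → (¬q → ¬r)) → ◇◇(q → (¬q → ¬r))):
1. ¬(◇(q → (¬q → ¬r)) → ◇◇(q → (¬q → ¬r))), u
2. ◇(q → (¬q → ¬r)), u
3. ¬◇◇(q → (¬q → ¬r)), u
4. ¬◇(q → (¬q → ¬r)), u
5. ¬(q → (¬q → ¬r)), u
6. q, u
7. ¬(¬q → ¬r), u
8. ¬q, u
9. r, u
Accessibility: uRu
Branch closes: q and ¬q both at u.
Every branch of the negation's tableau closes; the branch above is one of them.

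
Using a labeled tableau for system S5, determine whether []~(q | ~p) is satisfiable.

1. []~(q | ~p), u
2. ~(q | ~p), u
3. ~q, u
4. p, u
Accessibility: uRu

Satisfiable (open branch found)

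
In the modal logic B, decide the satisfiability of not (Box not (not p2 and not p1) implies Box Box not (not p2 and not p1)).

Satisfiable

1. not (Box not (not p2 and not p1) implies Box Box not (not p2 and not p1)), 0
2. Box not (not p2 and not p1), 0
3. not Box Box not (not p2 and not p1), 0
4. not (not p2 and not p1), 0
5. p1, 0
6. not Box not (not p2 and not p1), 1
7. not (not p2 and not p1), 1
8. p1, 1
9. not p2 and not p1, 2
10. not p2, 2
11. not p1, 2
Accessibility: 0R0, 0R1, 1R0, 1R1, 1R2, 2R1, 2R2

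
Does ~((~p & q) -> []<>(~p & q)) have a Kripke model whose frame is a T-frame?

Satisfiable (open branch found)

1. ~((~p & q) -> []<>(~p & q)), u
2. ~p & q, u
3. ~[]<>(~p & q), u
4. ~p, u
5. q, u
6. ~<>(~p & q), v
7. ~(~p & q), v
8. ~q, v
Accessibility: uRu, uRv, vRv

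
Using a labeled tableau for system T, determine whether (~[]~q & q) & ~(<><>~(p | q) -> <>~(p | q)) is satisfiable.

Yes, satisfiable

1. (~[]~q & q) & ~(<><>~(p | q) -> <>~(p | q)), 0
2. ~[]~q & q, 0
3. ~(<><>~(p | q) -> <>~(p | q)), 0
4. ~[]~q, 0
5. q, 0
6. <><>~(p | q), 0
7. ~<>~(p | q), 0
8. p | q, 0
9. q, 1
10. p | q, 1
11. <>~(p | q), 2
12. p | q, 2
13. q, 2
14. ~(p | q), 3
15. ~p, 3
16. ~q, 3
Accessibility: 0R0, 0R1, 0R2, 1R1, 2R2, 2R3, 3R3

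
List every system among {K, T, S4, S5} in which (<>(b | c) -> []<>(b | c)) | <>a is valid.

S5-tableau for the negation ~((<>(b | c) -> []<>(b | c)) | <>a):
1. ~((<>(b | c) -> []<>(b | c)) | <>a), 0
2. ~(<>(b | c) -> []<>(b | c)), 0
3. ~<>a, 0
4. <>(b | c), 0
5. ~[]<>(b | c), 0
6. ~a, 0
7. b | c, 1
8. ~a, 1
9. c, 1
10. ~<>(b | c), 2
11. ~a, 2
12. ~(b | c), 0
13. ~b, 0
14. ~c, 0
15. ~(b | c), 1
16. ~b, 1
17. ~c, 1
Accessibility: 0R0, 0R1, 0R2, 1R0, 1R1, 1R2, 2R0, 2R1, 2R2
Branch closes: c and ~c both at 1.
Every branch closes (one shown): valid in S5.
S4-tableau for the negation ~((<>(b | c) -> []<>(b | c)) | <>a):
1. ~((<>(b | c) -> []<>(b | c)) | <>a), 0
2. ~(<>(b | c) -> []<>(b | c)), 0
3. ~<>a, 0
4. <>(b | c), 0
5. ~[]<>(b | c), 0
6. ~a, 0
7. b | c, 1
8. ~a, 1
9. c, 1
10. ~<>(b | c), 2
11. ~a, 2
12. ~(b | c), 2
13. ~b, 2
14. ~c, 2
Accessibility: 0R0, 0R1, 0R2, 1R1, 2R2
Complete open branch: countermodel on an S4-frame, so not valid in S4, nor in K, T (the same frame is also a K-frame and a T-frame).

S5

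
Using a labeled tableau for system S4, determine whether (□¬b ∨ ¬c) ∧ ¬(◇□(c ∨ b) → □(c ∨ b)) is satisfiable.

Yes, satisfiable

1. (□¬b ∨ ¬c) ∧ ¬(◇□(c ∨ b) → □(c ∨ b)), 0
2. □¬b ∨ ¬c, 0   [∧-rule on 1]
3. ¬(◇□(c ∨ b) → □(c ∨ b)), 0   [∧-rule on 1]
4. ◇□(c ∨ b), 0   [¬→-rule on 3]
5. ¬□(c ∨ b), 0   [¬→-rule on 3]
6. ¬c, 0   [∨-rule on 2 (branches; this branch)]
7. □(c ∨ b), 1   [◇-rule on 4: fresh world 1, 0R1]
8. c ∨ b, 1   [□-rule on 7 via 1R1]
9. b, 1   [∨-rule on 8 (branches; this branch)]
10. ¬(c ∨ b), 2   [¬□-rule on 5: fresh world 2, 0R2]
11. ¬c, 2   [¬∨-rule on 10]
12. ¬b, 2   [¬∨-rule on 10]
Accessibility: 0R0, 0R1, 0R2, 1R1, 2R2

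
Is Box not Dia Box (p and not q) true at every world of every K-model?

Tableau for the negation not Box not Dia Box (p and not q):
1. not Box not Dia Box (p and not q), 0
2. Dia Box (p and not q), 1   [neg-Box-rule on 1: fresh world 1, 0R1]
3. Box (p and not q), 2   [Dia-rule on 2: fresh world 2, 1R2]
Accessibility: 0R1, 1R2
The negation has an open branch (countermodel exists).

No, not valid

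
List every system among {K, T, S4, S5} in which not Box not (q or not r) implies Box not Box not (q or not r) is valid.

S5

S5-tableau for the negation not (not Box not (q or not r) implies Box not Box not (q or not r)):
1. not (not Box not (q or not r) implies Box not Box not (q or not r)), w0
2. not Box not (q or not r), w0
3. not Box not Box not (q or not r), w0
4. q or not r, w1
5. not r, w1
6. Box not (q or not r), w2
7. not (q or not r), w0
8. not q, w0
9. r, w0
10. not (q or not r), w1
11. not q, w1
12. r, w1
Accessibility: w0Rw0, w0Rw1, w0Rw2, w1Rw0, w1Rw1, w1Rw2, w2Rw0, w2Rw1, w2Rw2
Branch closes: r and not r both at w1.
Every branch closes (one shown): valid in S5.
S4-tableau for the negation not (not Box not (q or not r) implies Box not Box not (q or not r)):
1. not (not Box not (q or not r) implies Box not Box not (q or not r)), w0
2. not Box not (q or not r), w0
3. not Box not Box not (q or not r), w0
4. q or not r, w1
5. not r, w1
6. Box not (q or not r), w2
7. not (q or not r), w2
8. not q, w2
9. r, w2
Accessibility: w0Rw0, w0Rw1, w0Rw2, w1Rw1, w2Rw2
Complete open branch: countermodel on an S4-frame, so not valid in S4, nor in K, T (the same frame is also a K-frame and a T-frame).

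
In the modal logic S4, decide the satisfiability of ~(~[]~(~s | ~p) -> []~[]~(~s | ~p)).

1. ~(~[]~(~s | ~p) -> []~[]~(~s | ~p)), u
2. ~[]~(~s | ~p), u
3. ~[]~[]~(~s | ~p), u
4. ~s | ~p, v
5. ~p, v
6. []~(~s | ~p), w
7. ~(~s | ~p), w
8. s, w
9. p, w
Accessibility: uRu, uRv, uRw, vRv, wRw

Satisfiable (open branch found)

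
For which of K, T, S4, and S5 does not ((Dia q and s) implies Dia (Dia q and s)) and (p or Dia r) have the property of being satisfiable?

K-tableau for the formula:
1. not ((Dia q and s) implies Dia (Dia q and s)) and (p or Dia r), 0
2. not ((Dia q and s) implies Dia (Dia q and s)), 0
3. p or Dia r, 0
4. Dia q and s, 0
5. not Dia (Dia q and s), 0
6. Dia q, 0
7. s, 0
8. Dia r, 0
9. q, 1
10. not (Dia q and s), 1
11. not s, 1
12. r, 2
13. not (Dia q and s), 2
14. not s, 2
Accessibility: 0R1, 0R2
Complete open branch: satisfiable in K.
T-tableau for the formula:
1. not ((Dia q and s) implies Dia (Dia q and s)) and (p or Dia r), 0
2. not ((Dia q and s) implies Dia (Dia q and s)), 0
3. p or Dia r, 0
4. Dia q and s, 0
5. not Dia (Dia q and s), 0
6. Dia q, 0
7. s, 0
8. not (Dia q and s), 0
9. Dia r, 0
10. not Dia q, 0
11. not q, 0
12. q, 1
13. not (Dia q and s), 1
14. not q, 1
Accessibility: 0R0, 0R1, 1R1
Branch closes: q and not q both at 1.
Every branch closes (one shown): unsatisfiable in T, hence also in S4, S5 (every S4/S5-frame is a T-frame).

K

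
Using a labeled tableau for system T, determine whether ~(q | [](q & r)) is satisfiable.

Satisfiable (open branch found)

1. ~(q | [](q & r)), u
2. ~q, u   [~|-rule on 1]
3. ~[](q & r), u   [~|-rule on 1]
4. ~(q & r), v   [~[]-rule on 3: fresh world v, uRv]
5. ~r, v   [~&-rule on 4 (branches; this branch)]
Accessibility: uRu, uRv, vRv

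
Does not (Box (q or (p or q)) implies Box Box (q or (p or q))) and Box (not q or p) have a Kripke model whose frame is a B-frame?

Satisfiable (open branch found)

1. not (Box (q or (p or q)) implies Box Box (q or (p or q))) and Box (not q or p), w0
2. not (Box (q or (p or q)) implies Box Box (q or (p or q))), w0
3. Box (not q or p), w0
4. Box (q or (p or q)), w0
5. not Box Box (q or (p or q)), w0
6. not q or p, w0
7. q or (p or q), w0
8. p, w0
9. p or q, w0
10. q, w0
11. not Box (q or (p or q)), w1
12. not q or p, w1
13. q or (p or q), w1
14. p, w1
15. p or q, w1
16. q, w1
17. not (q or (p or q)), w2
18. not q, w2
19. not (p or q), w2
20. not p, w2
Accessibility: w0Rw0, w0Rw1, w1Rw0, w1Rw1, w1Rw2, w2Rw1, w2Rw2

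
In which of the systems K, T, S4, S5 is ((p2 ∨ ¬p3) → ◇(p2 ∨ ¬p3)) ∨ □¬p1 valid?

T, S4, S5

K-tableau for the negation ¬(((p2 ∨ ¬p3) → ◇(p2 ∨ ¬p3)) ∨ □¬p1):
1. ¬(((p2 ∨ ¬p3) → ◇(p2 ∨ ¬p3)) ∨ □¬p1), 0
2. ¬((p2 ∨ ¬p3) → ◇(p2 ∨ ¬p3)), 0   [¬∨-rule on 1]
3. ¬□¬p1, 0   [¬∨-rule on 1]
4. p2 ∨ ¬p3, 0   [¬→-rule on 2]
5. ¬◇(p2 ∨ ¬p3), 0   [¬→-rule on 2]
6. ¬p3, 0   [∨-rule on 4 (branches; this branch)]
7. p1, 1   [¬□-rule on 3: fresh world 1, 0R1]
8. ¬(p2 ∨ ¬p3), 1   [¬◇-rule on 5 via 0R1]
9. ¬p2, 1   [¬∨-rule on 8]
10. p3, 1   [¬∨-rule on 8]
Accessibility: 0R1
Complete open branch: countermodel on a K-frame, so not valid in K.
T-tableau for the negation ¬(((p2 ∨ ¬p3) → ◇(p2 ∨ ¬p3)) ∨ □¬p1):
1. ¬(((p2 ∨ ¬p3) → ◇(p2 ∨ ¬p3)) ∨ □¬p1), 0
2. ¬((p2 ∨ ¬p3) → ◇(p2 ∨ ¬p3)), 0   [¬∨-rule on 1]
3. ¬□¬p1, 0   [¬∨-rule on 1]
4. p2 ∨ ¬p3, 0   [¬→-rule on 2]
5. ¬◇(p2 ∨ ¬p3), 0   [¬→-rule on 2]
6. ¬(p2 ∨ ¬p3), 0   [¬◇-rule on 5 via 0R0]
7. ¬p2, 0   [¬∨-rule on 6]
8. p3, 0   [¬∨-rule on 6]
9. ¬p3, 0   [∨-rule on 4 (branches; this branch)]
Accessibility: 0R0
Branch closes: p3 and ¬p3 both at 0.
Every branch closes (one shown): valid in T, hence also in S4, S5 (every theorem of T is a theorem of S4 and S5).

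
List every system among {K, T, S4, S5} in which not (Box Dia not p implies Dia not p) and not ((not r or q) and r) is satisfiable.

T-tableau for the formula:
1. not (Box Dia not p implies Dia not p) and not ((not r or q) and r), u
2. not (Box Dia not p implies Dia not p), u
3. not ((not r or q) and r), u
4. Box Dia not p, u
5. not Dia not p, u
6. Dia not p, u
7. p, u
8. not (not r or q), u
9. r, u
10. not q, u
11. not p, v
12. Dia not p, v
13. p, v
Accessibility: uRu, uRv, vRv
Branch closes: p and not p both at v.
Every branch closes (one shown): unsatisfiable in T, hence also in S4, S5 (every S4/S5-frame is a T-frame).
K-tableau for the formula:
1. not (Box Dia not p implies Dia not p) and not ((not r or q) and r), u
2. not (Box Dia not p implies Dia not p), u
3. not ((not r or q) and r), u
4. Box Dia not p, u
5. not Dia not p, u
6. not r, u
Complete open branch: satisfiable in K.

K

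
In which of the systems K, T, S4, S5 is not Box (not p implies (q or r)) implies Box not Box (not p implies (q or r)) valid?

S5

S5-tableau for the negation not (not Box (not p implies (q or r)) implies Box not Box (not p implies (q or r))):
1. not (not Box (not p implies (q or r)) implies Box not Box (not p implies (q or r))), u
2. not Box (not p implies (q or r)), u   [neg-implies-rule on 1]
3. not Box not Box (not p implies (q or r)), u   [neg-implies-rule on 1]
4. not (not p implies (q or r)), v   [neg-Box-rule on 2: fresh world v, uRv]
5. not p, v   [neg-implies-rule on 4]
6. not (q or r), v   [neg-implies-rule on 4]
7. not q, v   [neg-or-rule on 6]
8. not r, v   [neg-or-rule on 6]
9. Box (not p implies (q or r)), w   [neg-Box-rule on 3: fresh world w, uRw]
10. not p implies (q or r), u   [Box-rule on 9 via wRu]
11. not p implies (q or r), v   [Box-rule on 9 via wRv]
12. not p implies (q or r), w   [Box-rule on 9 via wRw]
13. q or r, u   [implies-rule on 10 (branches; this branch)]
14. q or r, v   [implies-rule on 11 (branches; this branch)]
15. q or r, w   [implies-rule on 12 (branches; this branch)]
16. r, u   [or-rule on 13 (branches; this branch)]
17. r, v   [or-rule on 14 (branches; this branch)]
Accessibility: uRu, uRv, uRw, vRu, vRv, vRw, wRu, wRv, wRw
Branch closes: r and not r both at v.
Every branch closes (one shown): valid in S5.
S4-tableau for the negation not (not Box (not p implies (q or r)) implies Box not Box (not p implies (q or r))):
1. not (not Box (not p implies (q or r)) implies Box not Box (not p implies (q or r))), u
2. not Box (not p implies (q or r)), u   [neg-implies-rule on 1]
3. not Box not Box (not p implies (q or r)), u   [neg-implies-rule on 1]
4. not (not p implies (q or r)), v   [neg-Box-rule on 2: fresh world v, uRv]
5. not p, v   [neg-implies-rule on 4]
6. not (q or r), v   [neg-implies-rule on 4]
7. not q, v   [neg-or-rule on 6]
8. not r, v   [neg-or-rule on 6]
9. Box (not p implies (q or r)), w   [neg-Box-rule on 3: fresh world w, uRw]
10. not p implies (q or r), w   [Box-rule on 9 via wRw]
11. q or r, w   [implies-rule on 10 (branches; this branch)]
12. r, w   [or-rule on 11 (branches; this branch)]
Accessibility: uRu, uRv, uRw, vRv, wRw
Complete open branch: countermodel on an S4-frame, so not valid in S4, nor in K, T (the same frame is also a K-frame and a T-frame).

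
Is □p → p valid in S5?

Yes, valid

Tableau for the negation ¬(□p → p):
1. ¬(□p → p), u
2. □p, u
3. ¬p, u
4. p, u
Accessibility: uRu
Branch closes: p and ¬p both at u.
All branches of the negation close; one closing branch shown above.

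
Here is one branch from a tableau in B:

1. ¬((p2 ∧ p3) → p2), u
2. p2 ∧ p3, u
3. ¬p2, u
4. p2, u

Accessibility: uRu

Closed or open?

Both p2 and ¬p2 appear at u.

Yes, closed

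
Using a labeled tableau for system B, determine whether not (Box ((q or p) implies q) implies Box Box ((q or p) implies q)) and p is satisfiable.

Yes, satisfiable

1. not (Box ((q or p) implies q) implies Box Box ((q or p) implies q)) and p, 0
2. not (Box ((q or p) implies q) implies Box Box ((q or p) implies q)), 0
3. p, 0
4. Box ((q or p) implies q), 0
5. not Box Box ((q or p) implies q), 0
6. (q or p) implies q, 0
7. q, 0
8. not Box ((q or p) implies q), 1
9. (q or p) implies q, 1
10. q, 1
11. not ((q or p) implies q), 2
12. q or p, 2
13. not q, 2
14. p, 2
Accessibility: 0R0, 0R1, 1R0, 1R1, 1R2, 2R1, 2R2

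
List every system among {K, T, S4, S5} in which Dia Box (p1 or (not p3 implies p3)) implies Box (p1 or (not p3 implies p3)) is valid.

S5

S5-tableau for the negation not (Dia Box (p1 or (not p3 implies p3)) implies Box (p1 or (not p3 implies p3))):
1. not (Dia Box (p1 or (not p3 implies p3)) implies Box (p1 or (not p3 implies p3))), 0
2. Dia Box (p1 or (not p3 implies p3)), 0   [neg-implies-rule on 1]
3. not Box (p1 or (not p3 implies p3)), 0   [neg-implies-rule on 1]
4. Box (p1 or (not p3 implies p3)), 1   [Dia-rule on 2: fresh world 1, 0R1]
5. p1 or (not p3 implies p3), 0   [Box-rule on 4 via 1R0]
6. p1 or (not p3 implies p3), 1   [Box-rule on 4 via 1R1]
7. not p3 implies p3, 0   [or-rule on 5 (branches; this branch)]
8. not p3 implies p3, 1   [or-rule on 6 (branches; this branch)]
9. p3, 0   [implies-rule on 7 (branches; this branch)]
10. p3, 1   [implies-rule on 8 (branches; this branch)]
11. not (p1 or (not p3 implies p3)), 2   [neg-Box-rule on 3: fresh world 2, 0R2]
12. not p1, 2   [neg-or-rule on 11]
13. not (not p3 implies p3), 2   [neg-or-rule on 11]
14. not p3, 2   [neg-implies-rule on 13]
15. p1 or (not p3 implies p3), 2   [Box-rule on 4 via 1R2]
16. not p3 implies p3, 2   [or-rule on 15 (branches; this branch)]
17. p3, 2   [implies-rule on 16 (branches; this branch)]
Accessibility: 0R0, 0R1, 0R2, 1R0, 1R1, 1R2, 2R0, 2R1, 2R2
Branch closes: p3 and not p3 both at 2.
Every branch closes (one shown): valid in S5.
S4-tableau for the negation not (Dia Box (p1 or (not p3 implies p3)) implies Box (p1 or (not p3 implies p3))):
1. not (Dia Box (p1 or (not p3 implies p3)) implies Box (p1 or (not p3 implies p3))), 0
2. Dia Box (p1 or (not p3 implies p3)), 0   [neg-implies-rule on 1]
3. not Box (p1 or (not p3 implies p3)), 0   [neg-implies-rule on 1]
4. Box (p1 or (not p3 implies p3)), 1   [Dia-rule on 2: fresh world 1, 0R1]
5. p1 or (not p3 implies p3), 1   [Box-rule on 4 via 1R1]
6. not p3 implies p3, 1   [or-rule on 5 (branches; this branch)]
7. p3, 1   [implies-rule on 6 (branches; this branch)]
8. not (p1 or (not p3 implies p3)), 2   [neg-Box-rule on 3: fresh world 2, 0R2]
9. not p1, 2   [neg-or-rule on 8]
10. not (not p3 implies p3), 2   [neg-or-rule on 8]
11. not p3, 2   [neg-implies-rule on 10]
Accessibility: 0R0, 0R1, 0R2, 1R1, 2R2
Complete open branch: countermodel on an S4-frame, so not valid in S4, nor in K, T (the same frame is also a K-frame and a T-frame).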